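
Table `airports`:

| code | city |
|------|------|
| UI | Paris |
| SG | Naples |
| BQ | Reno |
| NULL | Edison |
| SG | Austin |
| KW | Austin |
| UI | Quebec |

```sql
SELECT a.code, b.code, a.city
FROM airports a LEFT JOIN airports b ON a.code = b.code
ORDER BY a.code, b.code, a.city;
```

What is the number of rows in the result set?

LEFT JOIN keeps every row from `airports a`; unmatched rows get NULL for `airports b`'s columns.
Matching on a.code = b.code. A NULL in a compared column never satisfies the condition.
Matched pairs: 10; unmatched a rows kept: 1.
Total: 10 matched + 1 padded = 11 rows.

11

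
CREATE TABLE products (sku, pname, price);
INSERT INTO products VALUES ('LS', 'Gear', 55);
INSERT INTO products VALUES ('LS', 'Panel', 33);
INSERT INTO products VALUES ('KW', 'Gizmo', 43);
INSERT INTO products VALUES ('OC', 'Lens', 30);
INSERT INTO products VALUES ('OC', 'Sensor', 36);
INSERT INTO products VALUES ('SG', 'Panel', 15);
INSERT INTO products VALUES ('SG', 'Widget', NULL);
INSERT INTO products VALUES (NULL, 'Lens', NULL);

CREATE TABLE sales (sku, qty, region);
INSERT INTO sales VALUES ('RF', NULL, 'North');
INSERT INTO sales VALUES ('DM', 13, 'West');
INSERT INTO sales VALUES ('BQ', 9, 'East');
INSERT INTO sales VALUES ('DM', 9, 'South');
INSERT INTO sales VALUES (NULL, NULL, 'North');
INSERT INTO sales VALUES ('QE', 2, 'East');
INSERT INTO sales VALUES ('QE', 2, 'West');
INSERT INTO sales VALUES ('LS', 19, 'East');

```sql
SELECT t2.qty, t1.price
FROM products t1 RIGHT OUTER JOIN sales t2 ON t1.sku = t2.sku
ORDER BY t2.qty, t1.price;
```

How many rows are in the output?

RIGHT JOIN keeps every row from `sales`; unmatched rows get NULL for `products`'s columns.
Matching on t1.sku = t2.sku. A NULL in a compared column never satisfies the condition.
- sku=LS: 1 matching t2 row(s), so 1 row(s) emitted.
- sku=LS: 1 matching t2 row(s), so 1 row(s) emitted.
- sku=KW: no matching t2 row.
- sku=OC: no matching t2 row.
- sku=OC: no matching t2 row.
- sku=SG: no matching t2 row.
- sku=SG: no matching t2 row.
- sku=NULL: no matching t2 row.
- plus 7 unmatched t2 row(s), each kept with NULL t1 columns.
Total: 2 matched + 7 padded = 9 rows.

9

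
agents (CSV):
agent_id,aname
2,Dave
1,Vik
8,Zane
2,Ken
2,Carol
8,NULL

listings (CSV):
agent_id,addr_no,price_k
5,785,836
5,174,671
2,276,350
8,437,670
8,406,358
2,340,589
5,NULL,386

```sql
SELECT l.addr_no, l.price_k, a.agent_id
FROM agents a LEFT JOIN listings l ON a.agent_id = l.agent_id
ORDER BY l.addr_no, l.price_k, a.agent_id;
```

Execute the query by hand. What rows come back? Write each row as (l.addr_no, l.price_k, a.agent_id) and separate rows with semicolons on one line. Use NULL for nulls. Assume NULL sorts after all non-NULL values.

LEFT JOIN keeps every row from `agents`; unmatched rows get NULL for `listings`'s columns.
Matching on a.agent_id = l.agent_id.
Matched pairs: 10; unmatched a rows kept: 1.

(276, 350, 2); (276, 350, 2); (276, 350, 2); (340, 589, 2); (340, 589, 2); (340, 589, 2); (406, 358, 8); (406, 358, 8); (437, 670, 8); (437, 670, 8); (NULL, NULL, 1)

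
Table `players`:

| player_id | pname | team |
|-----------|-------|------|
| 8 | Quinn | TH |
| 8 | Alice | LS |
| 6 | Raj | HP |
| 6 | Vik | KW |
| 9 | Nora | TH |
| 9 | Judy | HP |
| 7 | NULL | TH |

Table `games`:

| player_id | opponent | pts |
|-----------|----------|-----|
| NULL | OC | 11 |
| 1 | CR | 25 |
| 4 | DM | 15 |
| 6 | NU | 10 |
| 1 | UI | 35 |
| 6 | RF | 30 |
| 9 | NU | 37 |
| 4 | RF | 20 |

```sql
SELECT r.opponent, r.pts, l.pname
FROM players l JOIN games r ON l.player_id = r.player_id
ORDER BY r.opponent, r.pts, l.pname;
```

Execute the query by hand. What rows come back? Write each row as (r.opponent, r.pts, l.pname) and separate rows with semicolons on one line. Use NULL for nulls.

INNER JOIN keeps only pairs where the ON condition holds.
Matching on l.player_id = r.player_id. A NULL in a compared column never satisfies the condition.
Matched pairs: 6.

(NU, 10, Raj); (NU, 10, Vik); (NU, 37, Judy); (NU, 37, Nora); (RF, 30, Raj); (RF, 30, Vik)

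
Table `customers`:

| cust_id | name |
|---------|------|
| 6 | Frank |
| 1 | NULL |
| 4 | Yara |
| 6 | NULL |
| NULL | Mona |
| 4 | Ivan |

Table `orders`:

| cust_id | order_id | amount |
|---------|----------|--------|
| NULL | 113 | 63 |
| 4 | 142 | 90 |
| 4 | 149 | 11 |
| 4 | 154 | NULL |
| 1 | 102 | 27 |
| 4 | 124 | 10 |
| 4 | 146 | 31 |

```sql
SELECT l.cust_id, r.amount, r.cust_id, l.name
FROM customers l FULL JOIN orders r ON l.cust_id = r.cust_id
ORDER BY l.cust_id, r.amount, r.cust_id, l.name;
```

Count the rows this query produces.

FULL OUTER JOIN keeps every row from both sides; unmatched rows get NULL for the other side's columns.
Matching on l.cust_id = r.cust_id. A NULL in a compared column never satisfies the condition.
Matched pairs: 11; unmatched l rows kept: 3; unmatched r rows kept: 1.
Total: 11 matched + 4 padded = 15 rows.

15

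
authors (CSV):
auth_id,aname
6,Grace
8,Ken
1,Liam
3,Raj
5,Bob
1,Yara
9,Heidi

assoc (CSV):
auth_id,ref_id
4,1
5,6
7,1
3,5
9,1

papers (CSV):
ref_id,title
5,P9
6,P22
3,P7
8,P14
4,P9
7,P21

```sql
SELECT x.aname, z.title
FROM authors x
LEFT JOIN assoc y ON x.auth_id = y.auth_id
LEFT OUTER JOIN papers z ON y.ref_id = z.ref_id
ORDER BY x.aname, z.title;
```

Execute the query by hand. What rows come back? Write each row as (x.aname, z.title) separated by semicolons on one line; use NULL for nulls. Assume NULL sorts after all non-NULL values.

(Bob, P22); (Grace, NULL); (Heidi, NULL); (Ken, NULL); (Liam, NULL); (Raj, P9); (Yara, NULL)

Evaluate left to right. First `authors x LEFT JOIN assoc y` on auth_id: 7 row(s).
Then LEFT JOIN `papers z` on ref_id: each of those 7 rows is kept; rows whose y.ref_id has no match in z get NULL for z's columns.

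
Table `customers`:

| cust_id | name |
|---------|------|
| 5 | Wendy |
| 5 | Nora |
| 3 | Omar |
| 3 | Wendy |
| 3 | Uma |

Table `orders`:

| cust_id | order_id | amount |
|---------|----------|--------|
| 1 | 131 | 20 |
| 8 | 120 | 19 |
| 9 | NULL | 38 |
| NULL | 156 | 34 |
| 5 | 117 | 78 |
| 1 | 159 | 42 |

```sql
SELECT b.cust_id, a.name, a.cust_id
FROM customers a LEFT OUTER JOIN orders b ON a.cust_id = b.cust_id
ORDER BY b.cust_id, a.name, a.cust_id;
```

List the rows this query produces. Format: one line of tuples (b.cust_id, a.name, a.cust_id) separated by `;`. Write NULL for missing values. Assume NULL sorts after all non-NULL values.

LEFT JOIN keeps every row from `customers`; unmatched rows get NULL for `orders`'s columns.
Matching on a.cust_id = b.cust_id. A NULL in a compared column never satisfies the condition.
Matched pairs: 2; unmatched a rows kept: 3.

(5, Nora, 5); (5, Wendy, 5); (NULL, Omar, 3); (NULL, Uma, 3); (NULL, Wendy, 3)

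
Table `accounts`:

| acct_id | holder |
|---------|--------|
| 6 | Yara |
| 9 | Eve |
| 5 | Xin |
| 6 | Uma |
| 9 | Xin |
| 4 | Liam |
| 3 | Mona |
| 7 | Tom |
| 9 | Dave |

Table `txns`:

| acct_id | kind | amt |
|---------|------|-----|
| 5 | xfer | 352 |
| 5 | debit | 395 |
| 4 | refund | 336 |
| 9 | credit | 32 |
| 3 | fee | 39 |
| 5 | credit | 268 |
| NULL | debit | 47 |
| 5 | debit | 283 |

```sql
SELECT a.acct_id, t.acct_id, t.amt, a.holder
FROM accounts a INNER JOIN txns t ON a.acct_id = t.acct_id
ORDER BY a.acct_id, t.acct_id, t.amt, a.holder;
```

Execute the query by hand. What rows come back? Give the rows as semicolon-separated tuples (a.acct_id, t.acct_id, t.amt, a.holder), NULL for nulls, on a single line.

(3, 3, 39, Mona); (4, 4, 336, Liam); (5, 5, 268, Xin); (5, 5, 283, Xin); (5, 5, 352, Xin); (5, 5, 395, Xin); (9, 9, 32, Dave); (9, 9, 32, Eve); (9, 9, 32, Xin)

INNER JOIN keeps only pairs where the ON condition holds.
Matching on a.acct_id = t.acct_id. A NULL in a compared column never satisfies the condition.
- a (acct_id=6) has no partner → excluded.
- a (acct_id=9) pairs with 1 row(s) of t.
- a (acct_id=5) pairs with 4 row(s) of t.
- a (acct_id=6) has no partner → excluded.
- a (acct_id=9) pairs with 1 row(s) of t.
- a (acct_id=4) pairs with 1 row(s) of t.
- a (acct_id=3) pairs with 1 row(s) of t.
- a (acct_id=7) has no partner → excluded.
- a (acct_id=9) pairs with 1 row(s) of t.
After projecting and ordering:
a.acct_id | t.acct_id | t.amt | a.holder
3 | 3 | 39 | Mona
4 | 4 | 336 | Liam
5 | 5 | 268 | Xin
5 | 5 | 283 | Xin
5 | 5 | 352 | Xin
5 | 5 | 395 | Xin
9 | 9 | 32 | Dave
9 | 9 | 32 | Eve
9 | 9 | 32 | Xin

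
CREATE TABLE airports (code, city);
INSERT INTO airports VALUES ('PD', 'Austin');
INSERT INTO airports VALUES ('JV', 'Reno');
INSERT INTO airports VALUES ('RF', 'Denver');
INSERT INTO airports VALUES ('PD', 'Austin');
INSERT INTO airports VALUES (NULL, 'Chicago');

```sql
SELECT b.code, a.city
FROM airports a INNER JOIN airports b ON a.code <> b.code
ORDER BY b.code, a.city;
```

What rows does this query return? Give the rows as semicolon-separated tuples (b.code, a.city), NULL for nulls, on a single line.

INNER JOIN keeps only pairs where the ON condition holds.
Matching on a.code <> b.code. A NULL in a compared column never satisfies the condition.
Matched pairs: 10.

(JV, Austin); (JV, Austin); (JV, Denver); (PD, Denver); (PD, Denver); (PD, Reno); (PD, Reno); (RF, Austin); (RF, Austin); (RF, Reno)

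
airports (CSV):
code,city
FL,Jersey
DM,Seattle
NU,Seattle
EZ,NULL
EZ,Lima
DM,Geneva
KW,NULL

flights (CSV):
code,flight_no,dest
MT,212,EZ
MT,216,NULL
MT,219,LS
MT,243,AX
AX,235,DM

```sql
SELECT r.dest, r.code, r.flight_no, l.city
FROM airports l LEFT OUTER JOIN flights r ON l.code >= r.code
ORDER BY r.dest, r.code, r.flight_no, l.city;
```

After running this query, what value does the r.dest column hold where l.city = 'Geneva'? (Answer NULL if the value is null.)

DM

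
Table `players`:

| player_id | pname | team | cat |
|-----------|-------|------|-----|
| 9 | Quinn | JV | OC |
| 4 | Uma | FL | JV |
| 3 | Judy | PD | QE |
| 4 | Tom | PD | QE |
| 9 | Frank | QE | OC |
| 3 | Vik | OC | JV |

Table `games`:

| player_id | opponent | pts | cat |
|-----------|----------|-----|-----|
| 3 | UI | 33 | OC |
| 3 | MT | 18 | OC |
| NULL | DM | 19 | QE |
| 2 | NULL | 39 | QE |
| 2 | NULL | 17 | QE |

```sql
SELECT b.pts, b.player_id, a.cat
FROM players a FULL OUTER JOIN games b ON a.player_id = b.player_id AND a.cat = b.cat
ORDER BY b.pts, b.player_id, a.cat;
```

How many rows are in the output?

11

FULL OUTER JOIN keeps every row from both sides; unmatched rows get NULL for the other side's columns.
Matching on a.player_id = b.player_id AND a.cat = b.cat. A NULL in a compared column never satisfies the condition.
- a[0] player_id=9, cat=OC → no match; kept with NULLs on the b side.
- a[1] player_id=4, cat=JV → no match; kept with NULLs on the b side.
- a[2] player_id=3, cat=QE → no match; kept with NULLs on the b side.
- a[3] player_id=4, cat=QE → no match; kept with NULLs on the b side.
- a[4] player_id=9, cat=OC → no match; kept with NULLs on the b side.
- a[5] player_id=3, cat=JV → no match; kept with NULLs on the b side.
- plus 5 unmatched b row(s), each kept with NULL a columns.
Total: 0 matched + 11 padded = 11 rows.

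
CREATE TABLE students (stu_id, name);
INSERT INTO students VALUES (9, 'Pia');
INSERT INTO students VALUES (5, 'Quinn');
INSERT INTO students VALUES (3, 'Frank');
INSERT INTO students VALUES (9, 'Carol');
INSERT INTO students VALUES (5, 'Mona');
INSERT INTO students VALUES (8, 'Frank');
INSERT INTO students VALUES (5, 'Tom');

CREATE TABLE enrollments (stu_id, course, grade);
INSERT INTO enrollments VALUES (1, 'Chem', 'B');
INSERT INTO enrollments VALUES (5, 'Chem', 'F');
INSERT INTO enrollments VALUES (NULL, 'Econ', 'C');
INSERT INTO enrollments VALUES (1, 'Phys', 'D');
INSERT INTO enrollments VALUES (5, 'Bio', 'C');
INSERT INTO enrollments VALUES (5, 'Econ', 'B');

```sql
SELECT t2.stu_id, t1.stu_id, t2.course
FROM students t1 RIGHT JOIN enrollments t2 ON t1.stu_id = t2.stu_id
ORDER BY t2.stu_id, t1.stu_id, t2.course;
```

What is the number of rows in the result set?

RIGHT JOIN keeps every row from `enrollments`; unmatched rows get NULL for `students`'s columns.
Matching on t1.stu_id = t2.stu_id. A NULL in a compared column never satisfies the condition.
- t1[0] stu_id=9 → no match.
- t1[1] stu_id=5 → 3 match(es) in t2 → 3 row(s).
- t1[2] stu_id=3 → no match.
- t1[3] stu_id=9 → no match.
- t1[4] stu_id=5 → 3 match(es) in t2 → 3 row(s).
- t1[5] stu_id=8 → no match.
- t1[6] stu_id=5 → 3 match(es) in t2 → 3 row(s).
- 3 row(s) from t2 found no t1 partner → padded with NULL.
Total: 9 matched + 3 padded = 12 rows.

12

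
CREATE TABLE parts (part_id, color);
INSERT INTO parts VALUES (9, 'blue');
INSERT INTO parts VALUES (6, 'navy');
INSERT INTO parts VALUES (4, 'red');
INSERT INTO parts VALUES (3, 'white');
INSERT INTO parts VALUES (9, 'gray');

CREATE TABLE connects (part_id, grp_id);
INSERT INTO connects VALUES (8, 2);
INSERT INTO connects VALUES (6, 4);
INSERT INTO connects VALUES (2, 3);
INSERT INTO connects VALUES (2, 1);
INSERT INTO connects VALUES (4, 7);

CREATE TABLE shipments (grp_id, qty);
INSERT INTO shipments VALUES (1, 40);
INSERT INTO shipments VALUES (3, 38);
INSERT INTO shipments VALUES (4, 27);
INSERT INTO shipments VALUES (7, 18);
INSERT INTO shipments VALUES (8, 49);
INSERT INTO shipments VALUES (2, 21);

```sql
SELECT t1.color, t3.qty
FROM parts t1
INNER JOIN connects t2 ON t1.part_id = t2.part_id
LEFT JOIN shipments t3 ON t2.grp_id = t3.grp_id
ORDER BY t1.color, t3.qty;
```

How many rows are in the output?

2

Evaluate left to right. First `parts t1 INNER JOIN connects t2` on part_id: 2 row(s).
Then LEFT JOIN `shipments t3` on grp_id: each of those 2 rows is kept; rows whose t2.grp_id has no match in t3 get NULL for t3's columns.
Result: 2 row(s).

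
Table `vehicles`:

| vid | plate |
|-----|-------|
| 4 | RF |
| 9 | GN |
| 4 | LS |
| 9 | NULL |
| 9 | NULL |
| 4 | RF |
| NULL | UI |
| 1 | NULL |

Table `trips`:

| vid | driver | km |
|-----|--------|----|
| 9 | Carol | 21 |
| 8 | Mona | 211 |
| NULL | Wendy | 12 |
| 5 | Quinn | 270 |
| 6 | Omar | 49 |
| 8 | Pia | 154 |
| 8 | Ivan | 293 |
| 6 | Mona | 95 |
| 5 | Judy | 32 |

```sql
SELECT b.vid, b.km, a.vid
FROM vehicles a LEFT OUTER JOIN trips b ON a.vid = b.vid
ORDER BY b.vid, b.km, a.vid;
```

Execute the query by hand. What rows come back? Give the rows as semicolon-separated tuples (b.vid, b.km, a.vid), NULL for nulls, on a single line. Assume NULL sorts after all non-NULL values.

(9, 21, 9); (9, 21, 9); (9, 21, 9); (NULL, NULL, 1); (NULL, NULL, 4); (NULL, NULL, 4); (NULL, NULL, 4); (NULL, NULL, NULL)

LEFT JOIN keeps every row from `vehicles`; unmatched rows get NULL for `trips`'s columns.
Matching on a.vid = b.vid. A NULL in a compared column never satisfies the condition.
- a (vid=4) has no partner → padded with NULL.
- a (vid=9) pairs with 1 row(s) of b.
- a (vid=4) has no partner → padded with NULL.
- a (vid=9) pairs with 1 row(s) of b.
- a (vid=9) pairs with 1 row(s) of b.
- a (vid=4) has no partner → padded with NULL.
- a (vid=NULL) has no partner → padded with NULL.
- a (vid=1) has no partner → padded with NULL.
After projecting and ordering:
b.vid | b.km | a.vid
9 | 21 | 9
9 | 21 | 9
9 | 21 | 9
NULL | NULL | 1
NULL | NULL | 4
NULL | NULL | 4
NULL | NULL | 4
NULL | NULL | NULL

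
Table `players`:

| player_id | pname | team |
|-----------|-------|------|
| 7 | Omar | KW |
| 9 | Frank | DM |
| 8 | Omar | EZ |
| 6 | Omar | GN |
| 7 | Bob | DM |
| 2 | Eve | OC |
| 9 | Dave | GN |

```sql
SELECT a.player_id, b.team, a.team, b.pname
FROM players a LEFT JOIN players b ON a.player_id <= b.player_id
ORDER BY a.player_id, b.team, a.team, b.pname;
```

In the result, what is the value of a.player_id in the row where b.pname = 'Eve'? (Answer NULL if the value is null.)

2

LEFT JOIN keeps every row from `players a`; unmatched rows get NULL for `players b`'s columns.
Matching on a.player_id <= b.player_id.
- a row (player_id=7): matches 5 b row(s) → 5 output row(s).
- a row (player_id=9): matches 2 b row(s) → 2 output row(s).
- a row (player_id=8): matches 3 b row(s) → 3 output row(s).
- a row (player_id=6): matches 6 b row(s) → 6 output row(s).
- a row (player_id=7): matches 5 b row(s) → 5 output row(s).
- a row (player_id=2): matches 7 b row(s) → 7 output row(s).
- a row (player_id=9): matches 2 b row(s) → 2 output row(s).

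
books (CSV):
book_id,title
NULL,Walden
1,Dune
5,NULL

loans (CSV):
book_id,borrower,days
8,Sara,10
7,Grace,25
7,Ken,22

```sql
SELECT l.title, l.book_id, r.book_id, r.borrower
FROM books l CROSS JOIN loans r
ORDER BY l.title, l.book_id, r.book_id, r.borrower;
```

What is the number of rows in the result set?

CROSS JOIN pairs every row of `books` with every row of `loans`: 3 × 3 = 9 rows.

9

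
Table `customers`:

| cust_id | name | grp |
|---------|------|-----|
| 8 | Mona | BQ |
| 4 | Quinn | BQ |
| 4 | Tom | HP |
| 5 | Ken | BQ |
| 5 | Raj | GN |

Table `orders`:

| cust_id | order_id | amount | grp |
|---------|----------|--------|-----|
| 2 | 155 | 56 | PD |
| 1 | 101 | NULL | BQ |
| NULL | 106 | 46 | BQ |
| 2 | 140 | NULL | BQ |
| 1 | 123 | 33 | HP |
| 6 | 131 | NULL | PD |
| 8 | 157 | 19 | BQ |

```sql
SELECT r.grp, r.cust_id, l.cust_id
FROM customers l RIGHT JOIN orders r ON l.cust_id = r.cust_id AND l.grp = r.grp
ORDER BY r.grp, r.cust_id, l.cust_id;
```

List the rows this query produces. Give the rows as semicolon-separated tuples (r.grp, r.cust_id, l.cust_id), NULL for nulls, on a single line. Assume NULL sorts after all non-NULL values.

(BQ, 1, NULL); (BQ, 2, NULL); (BQ, 8, 8); (BQ, NULL, NULL); (HP, 1, NULL); (PD, 2, NULL); (PD, 6, NULL)

RIGHT JOIN keeps every row from `orders`; unmatched rows get NULL for `customers`'s columns.
Matching on l.cust_id = r.cust_id AND l.grp = r.grp. A NULL in a compared column never satisfies the condition.
- l row (cust_id=8, grp=BQ): matches 1 r row(s) → 1 output row(s).
- l row (cust_id=4, grp=BQ): no match.
- l row (cust_id=4, grp=HP): no match.
- l row (cust_id=5, grp=BQ): no match.
- l row (cust_id=5, grp=GN): no match.
- 6 row(s) from r found no l partner → padded with NULL.
After projecting and ordering:
r.grp | r.cust_id | l.cust_id
BQ | 1 | NULL
BQ | 2 | NULL
BQ | 8 | 8
BQ | NULL | NULL
HP | 1 | NULL
PD | 2 | NULL
PD | 6 | NULL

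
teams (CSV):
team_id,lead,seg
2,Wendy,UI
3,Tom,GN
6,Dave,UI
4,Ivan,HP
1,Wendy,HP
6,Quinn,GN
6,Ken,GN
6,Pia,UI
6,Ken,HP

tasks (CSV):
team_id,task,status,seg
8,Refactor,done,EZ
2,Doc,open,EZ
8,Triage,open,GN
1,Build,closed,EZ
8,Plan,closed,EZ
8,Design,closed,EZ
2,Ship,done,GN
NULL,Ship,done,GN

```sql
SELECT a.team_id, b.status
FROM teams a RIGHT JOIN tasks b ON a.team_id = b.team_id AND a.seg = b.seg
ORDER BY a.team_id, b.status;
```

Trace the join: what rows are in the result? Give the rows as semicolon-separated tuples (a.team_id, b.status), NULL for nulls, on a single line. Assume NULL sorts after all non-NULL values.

RIGHT JOIN keeps every row from `tasks`; unmatched rows get NULL for `teams`'s columns.
Matching on a.team_id = b.team_id AND a.seg = b.seg. A NULL in a compared column never satisfies the condition.
- team_id=2, seg=UI: no matching b row.
- team_id=3, seg=GN: no matching b row.
- team_id=6, seg=UI: no matching b row.
- team_id=4, seg=HP: no matching b row.
- team_id=1, seg=HP: no matching b row.
- team_id=6, seg=GN: no matching b row.
- team_id=6, seg=GN: no matching b row.
- team_id=6, seg=UI: no matching b row.
- team_id=6, seg=HP: no matching b row.
- 8 row(s) from b found no a partner → padded with NULL.
After projecting and ordering:
a.team_id | b.status
NULL | closed
NULL | closed
NULL | closed
NULL | done
NULL | done
NULL | done
NULL | open
NULL | open

(NULL, closed); (NULL, closed); (NULL, closed); (NULL, done); (NULL, done); (NULL, done); (NULL, open); (NULL, open)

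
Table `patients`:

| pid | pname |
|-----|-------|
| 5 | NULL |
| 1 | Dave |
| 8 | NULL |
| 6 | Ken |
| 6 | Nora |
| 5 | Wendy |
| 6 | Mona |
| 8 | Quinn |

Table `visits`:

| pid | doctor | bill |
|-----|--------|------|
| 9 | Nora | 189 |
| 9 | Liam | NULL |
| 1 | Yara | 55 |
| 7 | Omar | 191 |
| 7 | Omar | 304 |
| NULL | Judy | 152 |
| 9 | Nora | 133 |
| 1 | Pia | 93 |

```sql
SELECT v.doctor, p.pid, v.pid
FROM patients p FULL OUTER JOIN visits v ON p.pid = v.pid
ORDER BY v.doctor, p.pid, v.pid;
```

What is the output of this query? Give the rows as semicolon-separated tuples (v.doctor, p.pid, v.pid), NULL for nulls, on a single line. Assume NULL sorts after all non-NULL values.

FULL OUTER JOIN keeps every row from both sides; unmatched rows get NULL for the other side's columns.
Matching on p.pid = v.pid. A NULL in a compared column never satisfies the condition.
- p[0] pid=5 → no match; kept with NULLs on the v side.
- p[1] pid=1 → 2 match(es) in v → 2 row(s).
- p[2] pid=8 → no match; kept with NULLs on the v side.
- p[3] pid=6 → no match; kept with NULLs on the v side.
- p[4] pid=6 → no match; kept with NULLs on the v side.
- p[5] pid=5 → no match; kept with NULLs on the v side.
- p[6] pid=6 → no match; kept with NULLs on the v side.
- p[7] pid=8 → no match; kept with NULLs on the v side.
- 6 v row(s) had no p match → kept, p columns NULL.

(Judy, NULL, NULL); (Liam, NULL, 9); (Nora, NULL, 9); (Nora, NULL, 9); (Omar, NULL, 7); (Omar, NULL, 7); (Pia, 1, 1); (Yara, 1, 1); (NULL, 5, NULL); (NULL, 5, NULL); (NULL, 6, NULL); (NULL, 6, NULL); (NULL, 6, NULL); (NULL, 8, NULL); (NULL, 8, NULL)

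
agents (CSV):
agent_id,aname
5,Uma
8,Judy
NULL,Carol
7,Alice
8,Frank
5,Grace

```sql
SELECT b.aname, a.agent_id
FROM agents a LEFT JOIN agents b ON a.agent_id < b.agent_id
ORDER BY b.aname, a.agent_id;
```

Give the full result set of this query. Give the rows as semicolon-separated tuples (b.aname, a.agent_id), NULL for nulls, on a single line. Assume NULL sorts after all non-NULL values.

(Alice, 5); (Alice, 5); (Frank, 5); (Frank, 5); (Frank, 7); (Judy, 5); (Judy, 5); (Judy, 7); (NULL, 8); (NULL, 8); (NULL, NULL)

LEFT JOIN keeps every row from `agents a`; unmatched rows get NULL for `agents b`'s columns.
Matching on a.agent_id < b.agent_id. A NULL in a compared column never satisfies the condition.
Matched pairs: 8; unmatched a rows kept: 3.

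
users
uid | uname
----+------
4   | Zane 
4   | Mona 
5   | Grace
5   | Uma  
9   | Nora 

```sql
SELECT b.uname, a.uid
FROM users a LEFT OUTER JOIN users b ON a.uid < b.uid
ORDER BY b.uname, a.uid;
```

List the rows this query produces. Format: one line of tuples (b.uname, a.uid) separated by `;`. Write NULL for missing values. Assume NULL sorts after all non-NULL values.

LEFT JOIN keeps every row from `users a`; unmatched rows get NULL for `users b`'s columns.
Matching on a.uid < b.uid.
- a row (uid=4): matches 3 b row(s) → 3 output row(s).
- a row (uid=4): matches 3 b row(s) → 3 output row(s).
- a row (uid=5): matches 1 b row(s) → 1 output row(s).
- a row (uid=5): matches 1 b row(s) → 1 output row(s).
- a row (uid=9): no match → kept, b columns NULL.
After projecting and ordering:
b.uname | a.uid
Grace | 4
Grace | 4
Nora | 4
Nora | 4
Nora | 5
Nora | 5
Uma | 4
Uma | 4
NULL | 9

(Grace, 4); (Grace, 4); (Nora, 4); (Nora, 4); (Nora, 5); (Nora, 5); (Uma, 4); (Uma, 4); (NULL, 9)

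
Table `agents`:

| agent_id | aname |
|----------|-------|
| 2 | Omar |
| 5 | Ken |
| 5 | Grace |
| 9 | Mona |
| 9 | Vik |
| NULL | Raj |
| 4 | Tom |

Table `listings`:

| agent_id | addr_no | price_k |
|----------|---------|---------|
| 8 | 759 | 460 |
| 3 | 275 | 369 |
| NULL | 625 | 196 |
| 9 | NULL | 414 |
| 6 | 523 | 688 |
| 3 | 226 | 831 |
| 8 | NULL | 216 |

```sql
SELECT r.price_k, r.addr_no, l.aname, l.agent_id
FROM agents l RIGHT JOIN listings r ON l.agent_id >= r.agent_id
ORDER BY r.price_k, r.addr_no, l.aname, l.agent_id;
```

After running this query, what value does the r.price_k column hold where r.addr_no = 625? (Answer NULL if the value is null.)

196

RIGHT JOIN keeps every row from `listings`; unmatched rows get NULL for `agents`'s columns.
Matching on l.agent_id >= r.agent_id. A NULL in a compared column never satisfies the condition.
Matched pairs: 18; unmatched r rows kept: 1.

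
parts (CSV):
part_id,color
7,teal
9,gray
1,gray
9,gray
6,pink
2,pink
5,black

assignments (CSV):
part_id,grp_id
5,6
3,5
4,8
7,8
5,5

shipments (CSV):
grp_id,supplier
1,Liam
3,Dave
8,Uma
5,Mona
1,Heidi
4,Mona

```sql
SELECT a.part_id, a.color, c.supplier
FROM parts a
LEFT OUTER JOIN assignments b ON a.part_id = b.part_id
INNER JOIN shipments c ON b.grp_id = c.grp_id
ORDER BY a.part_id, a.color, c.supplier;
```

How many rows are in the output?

2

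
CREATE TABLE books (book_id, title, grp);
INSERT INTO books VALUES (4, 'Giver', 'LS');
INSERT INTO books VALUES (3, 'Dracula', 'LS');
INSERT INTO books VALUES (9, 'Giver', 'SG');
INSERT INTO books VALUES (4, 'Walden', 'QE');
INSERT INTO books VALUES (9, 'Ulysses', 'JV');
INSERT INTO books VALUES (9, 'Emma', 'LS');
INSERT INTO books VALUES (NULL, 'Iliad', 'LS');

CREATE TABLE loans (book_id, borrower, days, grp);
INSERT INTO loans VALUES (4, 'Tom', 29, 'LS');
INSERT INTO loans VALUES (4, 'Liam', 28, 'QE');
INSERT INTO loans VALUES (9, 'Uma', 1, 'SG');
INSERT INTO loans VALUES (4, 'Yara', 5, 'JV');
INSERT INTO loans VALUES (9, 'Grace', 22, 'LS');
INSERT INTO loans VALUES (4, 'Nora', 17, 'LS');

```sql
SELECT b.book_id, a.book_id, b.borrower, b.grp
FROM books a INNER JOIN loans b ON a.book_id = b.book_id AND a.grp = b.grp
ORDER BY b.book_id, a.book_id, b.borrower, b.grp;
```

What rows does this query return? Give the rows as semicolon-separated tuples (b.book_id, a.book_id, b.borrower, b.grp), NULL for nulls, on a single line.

(4, 4, Liam, QE); (4, 4, Nora, LS); (4, 4, Tom, LS); (9, 9, Grace, LS); (9, 9, Uma, SG)

INNER JOIN keeps only pairs where the ON condition holds.
Matching on a.book_id = b.book_id AND a.grp = b.grp. A NULL in a compared column never satisfies the condition.
- a row (book_id=4, grp=LS): matches 2 b row(s) → 2 output row(s).
- a row (book_id=3, grp=LS): no match → dropped.
- a row (book_id=9, grp=SG): matches 1 b row(s) → 1 output row(s).
- a row (book_id=4, grp=QE): matches 1 b row(s) → 1 output row(s).
- a row (book_id=9, grp=JV): no match → dropped.
- a row (book_id=9, grp=LS): matches 1 b row(s) → 1 output row(s).
- a row (book_id=NULL, grp=LS): no match → dropped.
After projecting and ordering:
b.book_id | a.book_id | b.borrower | b.grp
4 | 4 | Liam | QE
4 | 4 | Nora | LS
4 | 4 | Tom | LS
9 | 9 | Grace | LS
9 | 9 | Uma | SG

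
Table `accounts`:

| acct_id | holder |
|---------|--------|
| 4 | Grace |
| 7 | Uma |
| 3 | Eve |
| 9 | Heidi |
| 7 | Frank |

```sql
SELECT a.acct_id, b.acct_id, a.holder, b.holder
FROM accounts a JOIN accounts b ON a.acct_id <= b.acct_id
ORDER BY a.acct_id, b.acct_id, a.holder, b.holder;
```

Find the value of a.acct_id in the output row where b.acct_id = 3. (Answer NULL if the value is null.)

3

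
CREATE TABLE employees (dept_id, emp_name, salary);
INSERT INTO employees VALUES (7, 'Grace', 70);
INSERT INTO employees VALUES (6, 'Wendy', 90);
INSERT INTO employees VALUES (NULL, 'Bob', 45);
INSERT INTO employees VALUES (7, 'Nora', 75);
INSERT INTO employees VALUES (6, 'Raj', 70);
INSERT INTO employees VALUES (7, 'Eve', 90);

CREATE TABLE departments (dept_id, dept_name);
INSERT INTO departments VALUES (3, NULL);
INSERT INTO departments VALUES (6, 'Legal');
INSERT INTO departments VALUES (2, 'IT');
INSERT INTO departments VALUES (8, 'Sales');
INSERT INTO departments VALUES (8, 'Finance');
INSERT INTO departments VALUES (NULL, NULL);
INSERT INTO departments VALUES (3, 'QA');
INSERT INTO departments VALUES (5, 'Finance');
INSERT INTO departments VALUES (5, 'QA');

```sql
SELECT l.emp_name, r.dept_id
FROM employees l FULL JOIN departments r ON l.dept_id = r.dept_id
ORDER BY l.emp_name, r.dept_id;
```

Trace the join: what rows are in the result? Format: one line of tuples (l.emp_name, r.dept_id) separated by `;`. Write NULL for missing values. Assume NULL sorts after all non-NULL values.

(Bob, NULL); (Eve, NULL); (Grace, NULL); (Nora, NULL); (Raj, 6); (Wendy, 6); (NULL, 2); (NULL, 3); (NULL, 3); (NULL, 5); (NULL, 5); (NULL, 8); (NULL, 8); (NULL, NULL)

FULL OUTER JOIN keeps every row from both sides; unmatched rows get NULL for the other side's columns.
Matching on l.dept_id = r.dept_id. A NULL in a compared column never satisfies the condition.
- dept_id=7: no r row matches, row kept with r columns NULL.
- dept_id=6: 1 matching r row(s), so 1 row(s) emitted.
- dept_id=NULL: no r row matches, row kept with r columns NULL.
- dept_id=7: no r row matches, row kept with r columns NULL.
- dept_id=6: 1 matching r row(s), so 1 row(s) emitted.
- dept_id=7: no r row matches, row kept with r columns NULL.
- 8 r row(s) had no l match → kept, l columns NULL.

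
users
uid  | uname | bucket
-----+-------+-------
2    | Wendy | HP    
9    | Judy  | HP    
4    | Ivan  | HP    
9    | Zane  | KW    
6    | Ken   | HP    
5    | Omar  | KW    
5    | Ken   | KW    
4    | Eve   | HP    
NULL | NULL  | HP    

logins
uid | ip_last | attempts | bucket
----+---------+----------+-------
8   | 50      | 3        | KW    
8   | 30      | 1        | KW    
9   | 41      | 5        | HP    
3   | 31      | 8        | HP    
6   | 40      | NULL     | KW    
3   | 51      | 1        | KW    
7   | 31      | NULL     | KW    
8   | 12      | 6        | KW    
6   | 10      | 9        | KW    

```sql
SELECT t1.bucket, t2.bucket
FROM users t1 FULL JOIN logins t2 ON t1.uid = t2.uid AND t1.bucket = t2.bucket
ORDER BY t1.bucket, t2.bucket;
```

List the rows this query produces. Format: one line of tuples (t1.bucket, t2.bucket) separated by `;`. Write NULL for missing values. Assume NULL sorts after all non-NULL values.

(HP, HP); (HP, NULL); (HP, NULL); (HP, NULL); (HP, NULL); (HP, NULL); (KW, NULL); (KW, NULL); (KW, NULL); (NULL, HP); (NULL, KW); (NULL, KW); (NULL, KW); (NULL, KW); (NULL, KW); (NULL, KW); (NULL, KW)

FULL OUTER JOIN keeps every row from both sides; unmatched rows get NULL for the other side's columns.
Matching on t1.uid = t2.uid AND t1.bucket = t2.bucket. A NULL in a compared column never satisfies the condition.
- t1[0] uid=2, bucket=HP → no match; kept with NULLs on the t2 side.
- t1[1] uid=9, bucket=HP → 1 match(es) in t2 → 1 row(s).
- t1[2] uid=4, bucket=HP → no match; kept with NULLs on the t2 side.
- t1[3] uid=9, bucket=KW → no match; kept with NULLs on the t2 side.
- t1[4] uid=6, bucket=HP → no match; kept with NULLs on the t2 side.
- t1[5] uid=5, bucket=KW → no match; kept with NULLs on the t2 side.
- t1[6] uid=5, bucket=KW → no match; kept with NULLs on the t2 side.
- t1[7] uid=4, bucket=HP → no match; kept with NULLs on the t2 side.
- t1[8] uid=NULL, bucket=HP → no match; kept with NULLs on the t2 side.
- 8 t2 row(s) had no t1 match → kept, t1 columns NULL.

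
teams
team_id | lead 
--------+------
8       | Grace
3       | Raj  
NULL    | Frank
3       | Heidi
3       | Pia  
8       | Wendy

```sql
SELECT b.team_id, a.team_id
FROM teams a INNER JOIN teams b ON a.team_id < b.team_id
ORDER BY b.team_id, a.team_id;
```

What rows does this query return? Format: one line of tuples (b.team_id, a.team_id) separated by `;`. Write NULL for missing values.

(8, 3); (8, 3); (8, 3); (8, 3); (8, 3); (8, 3)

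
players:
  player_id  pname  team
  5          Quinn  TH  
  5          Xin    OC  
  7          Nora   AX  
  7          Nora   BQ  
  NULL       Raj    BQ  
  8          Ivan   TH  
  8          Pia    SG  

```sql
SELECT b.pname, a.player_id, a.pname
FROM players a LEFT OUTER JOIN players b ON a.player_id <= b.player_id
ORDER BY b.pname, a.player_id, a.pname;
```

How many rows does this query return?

25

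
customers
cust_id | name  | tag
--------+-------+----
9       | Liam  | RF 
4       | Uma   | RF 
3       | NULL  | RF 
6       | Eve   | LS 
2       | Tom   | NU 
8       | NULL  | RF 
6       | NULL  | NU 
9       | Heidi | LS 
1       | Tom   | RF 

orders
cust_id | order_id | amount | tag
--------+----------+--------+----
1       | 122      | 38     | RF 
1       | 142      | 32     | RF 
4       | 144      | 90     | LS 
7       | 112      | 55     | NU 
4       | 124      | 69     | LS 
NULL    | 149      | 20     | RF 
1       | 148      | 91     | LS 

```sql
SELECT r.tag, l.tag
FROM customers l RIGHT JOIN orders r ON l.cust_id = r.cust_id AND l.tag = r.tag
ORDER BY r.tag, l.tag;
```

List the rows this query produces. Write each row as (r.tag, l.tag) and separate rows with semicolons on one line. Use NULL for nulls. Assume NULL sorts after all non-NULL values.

(LS, NULL); (LS, NULL); (LS, NULL); (NU, NULL); (RF, RF); (RF, RF); (RF, NULL)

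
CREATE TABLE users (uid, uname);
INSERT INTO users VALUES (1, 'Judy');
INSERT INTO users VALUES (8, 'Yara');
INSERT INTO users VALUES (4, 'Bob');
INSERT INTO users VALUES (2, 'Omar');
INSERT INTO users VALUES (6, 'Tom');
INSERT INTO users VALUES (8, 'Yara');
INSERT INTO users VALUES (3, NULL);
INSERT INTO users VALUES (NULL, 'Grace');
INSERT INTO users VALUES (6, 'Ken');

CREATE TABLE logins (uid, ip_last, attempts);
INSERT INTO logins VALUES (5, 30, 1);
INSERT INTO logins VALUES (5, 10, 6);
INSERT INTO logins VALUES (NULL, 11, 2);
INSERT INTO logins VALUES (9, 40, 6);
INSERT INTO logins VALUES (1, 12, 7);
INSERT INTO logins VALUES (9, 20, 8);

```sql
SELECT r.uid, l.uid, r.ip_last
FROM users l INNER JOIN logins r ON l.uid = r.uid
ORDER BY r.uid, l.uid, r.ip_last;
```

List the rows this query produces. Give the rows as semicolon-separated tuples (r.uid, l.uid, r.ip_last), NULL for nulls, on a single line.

INNER JOIN keeps only pairs where the ON condition holds.
Matching on l.uid = r.uid. A NULL in a compared column never satisfies the condition.
Matched pairs: 1.

(1, 1, 12)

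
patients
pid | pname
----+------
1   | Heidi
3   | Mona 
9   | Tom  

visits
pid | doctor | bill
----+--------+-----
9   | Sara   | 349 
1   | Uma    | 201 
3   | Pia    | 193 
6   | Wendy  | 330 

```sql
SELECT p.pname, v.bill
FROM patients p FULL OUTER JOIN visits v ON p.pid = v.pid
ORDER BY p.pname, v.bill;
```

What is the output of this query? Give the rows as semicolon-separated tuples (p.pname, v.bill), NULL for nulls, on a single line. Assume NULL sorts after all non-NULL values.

FULL OUTER JOIN keeps every row from both sides; unmatched rows get NULL for the other side's columns.
Matching on p.pid = v.pid.
Matched pairs: 3; unmatched p rows kept: 0; unmatched v rows kept: 1.

(Heidi, 201); (Mona, 193); (Tom, 349); (NULL, 330)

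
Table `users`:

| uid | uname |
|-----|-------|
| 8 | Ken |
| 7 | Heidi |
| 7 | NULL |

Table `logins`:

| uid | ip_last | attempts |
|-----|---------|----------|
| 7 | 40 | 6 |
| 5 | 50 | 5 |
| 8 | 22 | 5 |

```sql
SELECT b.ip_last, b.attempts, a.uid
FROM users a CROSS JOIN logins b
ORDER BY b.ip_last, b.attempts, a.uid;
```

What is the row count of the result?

9

CROSS JOIN pairs every row of `users` with every row of `logins`: 3 × 3 = 9 rows.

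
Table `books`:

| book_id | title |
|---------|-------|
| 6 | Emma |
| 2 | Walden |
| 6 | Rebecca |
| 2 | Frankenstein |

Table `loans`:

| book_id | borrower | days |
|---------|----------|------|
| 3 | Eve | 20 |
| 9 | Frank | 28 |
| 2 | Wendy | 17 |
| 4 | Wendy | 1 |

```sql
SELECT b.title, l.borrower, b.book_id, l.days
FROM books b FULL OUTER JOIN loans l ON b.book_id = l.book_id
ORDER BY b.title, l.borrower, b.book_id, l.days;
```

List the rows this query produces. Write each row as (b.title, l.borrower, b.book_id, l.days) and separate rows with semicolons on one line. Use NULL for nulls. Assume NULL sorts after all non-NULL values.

(Emma, NULL, 6, NULL); (Frankenstein, Wendy, 2, 17); (Rebecca, NULL, 6, NULL); (Walden, Wendy, 2, 17); (NULL, Eve, NULL, 20); (NULL, Frank, NULL, 28); (NULL, Wendy, NULL, 1)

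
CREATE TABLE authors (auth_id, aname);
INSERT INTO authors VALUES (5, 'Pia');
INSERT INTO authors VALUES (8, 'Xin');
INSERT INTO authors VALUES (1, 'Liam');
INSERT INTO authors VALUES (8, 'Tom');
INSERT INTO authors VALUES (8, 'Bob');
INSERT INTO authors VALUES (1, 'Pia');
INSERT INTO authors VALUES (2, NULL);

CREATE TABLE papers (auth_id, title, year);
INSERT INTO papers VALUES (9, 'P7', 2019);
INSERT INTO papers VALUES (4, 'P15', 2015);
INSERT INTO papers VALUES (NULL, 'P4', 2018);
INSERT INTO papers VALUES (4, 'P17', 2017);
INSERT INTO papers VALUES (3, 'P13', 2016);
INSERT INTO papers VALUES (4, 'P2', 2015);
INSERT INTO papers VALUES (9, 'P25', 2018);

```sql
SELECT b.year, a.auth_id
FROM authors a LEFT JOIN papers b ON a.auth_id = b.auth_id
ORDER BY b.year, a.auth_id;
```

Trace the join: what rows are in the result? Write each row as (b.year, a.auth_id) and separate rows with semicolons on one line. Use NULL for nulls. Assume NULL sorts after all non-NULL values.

(NULL, 1); (NULL, 1); (NULL, 2); (NULL, 5); (NULL, 8); (NULL, 8); (NULL, 8)

LEFT JOIN keeps every row from `authors`; unmatched rows get NULL for `papers`'s columns.
Matching on a.auth_id = b.auth_id. A NULL in a compared column never satisfies the condition.
- a row (auth_id=5): no match → kept, b columns NULL.
- a row (auth_id=8): no match → kept, b columns NULL.
- a row (auth_id=1): no match → kept, b columns NULL.
- a row (auth_id=8): no match → kept, b columns NULL.
- a row (auth_id=8): no match → kept, b columns NULL.
- a row (auth_id=1): no match → kept, b columns NULL.
- a row (auth_id=2): no match → kept, b columns NULL.
After projecting and ordering:
b.year | a.auth_id
NULL | 1
NULL | 1
NULL | 2
NULL | 5
NULL | 8
NULL | 8
NULL | 8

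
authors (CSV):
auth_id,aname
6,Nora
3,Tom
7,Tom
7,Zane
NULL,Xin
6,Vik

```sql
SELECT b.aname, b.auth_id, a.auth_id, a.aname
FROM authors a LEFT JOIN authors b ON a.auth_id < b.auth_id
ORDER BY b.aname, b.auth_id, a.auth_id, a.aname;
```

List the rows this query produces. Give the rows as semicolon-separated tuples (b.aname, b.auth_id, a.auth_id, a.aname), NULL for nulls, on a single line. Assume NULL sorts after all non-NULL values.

(Nora, 6, 3, Tom); (Tom, 7, 3, Tom); (Tom, 7, 6, Nora); (Tom, 7, 6, Vik); (Vik, 6, 3, Tom); (Zane, 7, 3, Tom); (Zane, 7, 6, Nora); (Zane, 7, 6, Vik); (NULL, NULL, 7, Tom); (NULL, NULL, 7, Zane); (NULL, NULL, NULL, Xin)

LEFT JOIN keeps every row from `authors a`; unmatched rows get NULL for `authors b`'s columns.
Matching on a.auth_id < b.auth_id. A NULL in a compared column never satisfies the condition.
- auth_id=6: 2 matching b row(s), so 2 row(s) emitted.
- auth_id=3: 4 matching b row(s), so 4 row(s) emitted.
- auth_id=7: no b row matches, row kept with b columns NULL.
- auth_id=7: no b row matches, row kept with b columns NULL.
- auth_id=NULL: no b row matches, row kept with b columns NULL.
- auth_id=6: 2 matching b row(s), so 2 row(s) emitted.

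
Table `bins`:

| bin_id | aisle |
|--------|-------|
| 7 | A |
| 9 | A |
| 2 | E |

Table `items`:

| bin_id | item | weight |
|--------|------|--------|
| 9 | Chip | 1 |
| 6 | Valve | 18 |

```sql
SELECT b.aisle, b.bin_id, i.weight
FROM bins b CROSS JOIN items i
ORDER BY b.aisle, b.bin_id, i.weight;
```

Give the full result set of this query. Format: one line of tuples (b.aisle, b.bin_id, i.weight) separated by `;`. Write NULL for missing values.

CROSS JOIN pairs every row of `bins` with every row of `items`: 3 × 2 = 6 rows.
After projecting and ordering:
b.aisle | b.bin_id | i.weight
A | 7 | 1
A | 7 | 18
A | 9 | 1
A | 9 | 18
E | 2 | 1
E | 2 | 18

(A, 7, 1); (A, 7, 18); (A, 9, 1); (A, 9, 18); (E, 2, 1); (E, 2, 18)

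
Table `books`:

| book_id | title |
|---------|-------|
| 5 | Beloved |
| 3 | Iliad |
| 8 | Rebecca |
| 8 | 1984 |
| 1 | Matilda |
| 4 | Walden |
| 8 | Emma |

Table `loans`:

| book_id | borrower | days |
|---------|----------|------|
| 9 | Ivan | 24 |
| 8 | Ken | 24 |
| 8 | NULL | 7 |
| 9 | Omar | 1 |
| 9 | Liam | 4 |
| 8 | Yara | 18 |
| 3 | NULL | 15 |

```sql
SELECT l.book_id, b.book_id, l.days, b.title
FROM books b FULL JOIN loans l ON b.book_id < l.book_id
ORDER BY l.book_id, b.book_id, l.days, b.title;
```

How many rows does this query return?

FULL OUTER JOIN keeps every row from both sides; unmatched rows get NULL for the other side's columns.
Matching on b.book_id < l.book_id.
- b row (book_id=5): matches 6 l row(s) → 6 output row(s).
- b row (book_id=3): matches 6 l row(s) → 6 output row(s).
- b row (book_id=8): matches 3 l row(s) → 3 output row(s).
- b row (book_id=8): matches 3 l row(s) → 3 output row(s).
- b row (book_id=1): matches 7 l row(s) → 7 output row(s).
- b row (book_id=4): matches 6 l row(s) → 6 output row(s).
- b row (book_id=8): matches 3 l row(s) → 3 output row(s).
Total: 34 rows.

34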